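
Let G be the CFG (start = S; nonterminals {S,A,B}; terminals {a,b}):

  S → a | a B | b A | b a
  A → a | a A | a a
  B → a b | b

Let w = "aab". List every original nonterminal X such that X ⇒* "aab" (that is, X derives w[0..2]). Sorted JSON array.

Convert to CNF:
  S -> T0 B | T1 A | T1 T0 | a
  A -> T0 A | T0 T0 | a
  B -> T0 T1 | b
  T0 -> a
  T1 -> b

Fill CYK table bottom-up, restricted to cells inside w[0..2]:
  [0..0]={A,S,T0}  "a"  orig:{A,S}
  [1..1]={A,S,T0}  "a"  orig:{A,S}
  [2..2]={B,T1}  "b"  orig:{B}
  [0..1]={A}  "aa"
  [1..2]={B,S}  "ab"
  [0..2]={S}  "aab"

Original NTs in T[0,2] deriving "aab": ["S"]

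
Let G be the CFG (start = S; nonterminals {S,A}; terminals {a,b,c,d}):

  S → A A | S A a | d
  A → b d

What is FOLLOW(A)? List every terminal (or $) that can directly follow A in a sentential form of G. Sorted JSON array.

FIRST sets, iterate to fixpoint:
iter 1:
  A via A→b d: +{b}
  S via S→A A: +{b}
  S via S→d: +{d}
  S: {b,d}  A: {b}
iter 2: done
  S: {b,d}  A: {b}

FOLLOW iteration:
FOLLOW(S) := {$}
[1]
  S→A A: FOLLOW(A) ⊇ FIRST(A) = {b}; new: +{b}
  S→A A: FOLLOW(A) ⊇ FOLLOW(S) ⊇ {$}; new: +{$}
  S→S A a: FOLLOW(S) ⊇ FIRST(A) = {b}; new: +{b}
  S→S A a: FOLLOW(A) ⊇ FIRST(a) = {a}; new: +{a}
  S: {$,b}  A: {$,a,b}
[2] (no change)
  S: {$,b}  A: {$,a,b}

FOLLOW(A) = ["$", "a", "b"]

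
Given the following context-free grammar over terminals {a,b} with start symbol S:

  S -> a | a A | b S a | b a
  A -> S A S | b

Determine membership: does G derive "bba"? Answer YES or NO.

CNF form of G:
  S -> T0 A | T1 T0 | T1 X3 | a
  A -> S X2 | b
  T0 -> a
  T1 -> b
  X2 -> A S
  X3 -> S T0

CYK table (by increasing span):
  [0..0]={A,T1}  "b"  orig:{A}
  [1..1]={A,T1}  "b"  orig:{A}
  [2..2]={S,T0}  "a"  orig:{S}
  [0..1]=∅  "bb"
  [1..2]={S,X2}  "ba"  orig:{S}
  [0..2]={X2}  "bba"  orig:{}

S ∉ T[0,2] ⇒ NO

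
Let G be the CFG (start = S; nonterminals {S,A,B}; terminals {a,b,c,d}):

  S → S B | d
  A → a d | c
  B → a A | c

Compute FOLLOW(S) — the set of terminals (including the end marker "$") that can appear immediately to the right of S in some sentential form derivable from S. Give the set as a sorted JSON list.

FIRST iteration:
pass 1:
  A via A→a d: +{a}
  A via A→c: +{c}
  B via B→a A: +{a}
  B via B→c: +{c}
  S via S→d: +{d}
  S: {d}  A: {a,c}  B: {a,c}
pass 2: — fixpoint
  S: {d}  A: {a,c}  B: {a,c}

Compute FOLLOW by fixpoint:
initialize: $ ∈ FOLLOW(S)
iter 1:
  S→S B: FOLLOW(S) ⊇ FIRST(B) = {a,c}; new: +{a,c}
  S→S B: FOLLOW(B) ⊇ FOLLOW(S) ⊇ {$,a,c}; new: +{$,a,c}
  FOLLOW(S)={$,a,c}  FOLLOW(A)={}  FOLLOW(B)={$,a,c}
iter 2:
  B→a A: FOLLOW(A) ⊇ FOLLOW(B) ⊇ {$,a,c}; new: +{$,a,c}
  FOLLOW(S)={$,a,c}  FOLLOW(A)={$,a,c}  FOLLOW(B)={$,a,c}
iter 3: done
  FOLLOW(S)={$,a,c}  FOLLOW(A)={$,a,c}  FOLLOW(B)={$,a,c}

FOLLOW(S) = ["$", "a", "c"]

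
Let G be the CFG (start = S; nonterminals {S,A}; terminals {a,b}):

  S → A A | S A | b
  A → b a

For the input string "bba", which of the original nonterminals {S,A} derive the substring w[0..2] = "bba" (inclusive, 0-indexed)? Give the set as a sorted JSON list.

CNF form of G:
  S -> A A | S A | b
  A -> T0 T1
  T0 -> b
  T1 -> a

CYK fill — only the sub-triangle for w[0..2]:
  cell(0,0) b: {S,T0}  orig:{S}
  cell(1,1) b: {S,T0}  orig:{S}
  cell(2,2) a: {T1}  orig:{}
  cell(0,1) bb: ∅
  cell(1,2) ba: {A}
  cell(0,2) bba: {S}

Original NTs in T[0,2] deriving "bba": ["S"]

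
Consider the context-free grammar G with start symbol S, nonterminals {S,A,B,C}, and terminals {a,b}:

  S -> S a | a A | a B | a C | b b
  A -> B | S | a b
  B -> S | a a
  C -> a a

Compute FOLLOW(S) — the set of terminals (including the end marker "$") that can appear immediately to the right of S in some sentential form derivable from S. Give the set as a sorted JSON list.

FIRST iteration:
pass 1:
  A via A→a b: +{a}
  B via B→a a: +{a}
  C via C→a a: +{a}
  S via S→a A: +{a}
  S via S→b b: +{b}
  S: {a,b}  A: {a}  B: {a}  C: {a}
pass 2:
  A via A→S: +{b}
  B via B→S: +{b}
  S: {a,b}  A: {a,b}  B: {a,b}  C: {a}
pass 3: — fixpoint
  S: {a,b}  A: {a,b}  B: {a,b}  C: {a}

FOLLOW sets:
FOLLOW(S) := {$}
pass 1:
  S→S a: FOLLOW(S) ⊇ FIRST(a) = {a}; new: +{a}
  S→a A: FOLLOW(A) ⊇ FOLLOW(S) ⊇ {$,a}; new: +{$,a}
  S→a B: FOLLOW(B) ⊇ FOLLOW(S) ⊇ {$,a}; new: +{$,a}
  S→a C: FOLLOW(C) ⊇ FOLLOW(S) ⊇ {$,a}; new: +{$,a}
  S: {$,a}  A: {$,a}  B: {$,a}  C: {$,a}
pass 2: — fixpoint
  S: {$,a}  A: {$,a}  B: {$,a}  C: {$,a}

FOLLOW(S) = ["$", "a"]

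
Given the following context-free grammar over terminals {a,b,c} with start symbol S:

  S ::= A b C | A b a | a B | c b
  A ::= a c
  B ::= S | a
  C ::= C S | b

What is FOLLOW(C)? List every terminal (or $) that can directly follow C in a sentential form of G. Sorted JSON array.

Compute FIRST by fixpoint:
[1]
  A via A→a c: +{a}
  B via B→a: +{a}
  C via C→b: +{b}
  S via S→A b C: +{a}
  S via S→c b: +{c}
  FIRST[S]={a,c}  FIRST[A]={a}  FIRST[B]={a}  FIRST[C]={b}
[2]
  B via B→S: +{c}
  FIRST[S]={a,c}  FIRST[A]={a}  FIRST[B]={a,c}  FIRST[C]={b}
[3] (no change)
  FIRST[S]={a,c}  FIRST[A]={a}  FIRST[B]={a,c}  FIRST[C]={b}

FOLLOW iteration:
initialize: $ ∈ FOLLOW(S)
iter 1:
  C→C S: FOLLOW(C) ⊇ FIRST(S) = {a,c}; new: +{a,c}
  C→C S: FOLLOW(S) ⊇ FOLLOW(C) ⊇ {a,c}; new: +{a,c}
  S→A b C: FOLLOW(A) ⊇ FIRST(b) = {b}; new: +{b}
  S→A b C: FOLLOW(C) ⊇ FOLLOW(S) ⊇ {$,a,c}; new: +{$}
  S→a B: FOLLOW(B) ⊇ FOLLOW(S) ⊇ {$,a,c}; new: +{$,a,c}
  FOLLOW(S)={$,a,c}  FOLLOW(A)={b}  FOLLOW(B)={$,a,c}  FOLLOW(C)={$,a,c}
iter 2: (no change)
  FOLLOW(S)={$,a,c}  FOLLOW(A)={b}  FOLLOW(B)={$,a,c}  FOLLOW(C)={$,a,c}

FOLLOW(C) = ["$", "a", "c"]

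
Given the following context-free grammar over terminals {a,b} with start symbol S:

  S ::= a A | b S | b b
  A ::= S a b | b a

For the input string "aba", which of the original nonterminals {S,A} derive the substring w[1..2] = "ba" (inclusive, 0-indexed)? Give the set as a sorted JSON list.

Convert to CNF:
  S -> T0 A | T1 S | T1 T1
  A -> S X2 | T1 T0
  T0 -> a
  T1 -> b
  X2 -> T0 T1

Fill CYK table bottom-up — only the sub-triangle for w[1..2]:
  T[1,1] 'b' = {T1}  orig:{}
  T[2,2] 'a' = {T0}  orig:{}
  T[1,2] 'ba' = {A}

Original NTs in T[1,2] deriving "ba": ["A"]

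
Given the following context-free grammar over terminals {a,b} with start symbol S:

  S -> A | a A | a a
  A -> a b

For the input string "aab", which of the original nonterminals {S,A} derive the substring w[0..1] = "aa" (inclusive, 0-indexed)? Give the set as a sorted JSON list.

Convert to CNF:
  S -> T0 A | T0 T0 | T0 T1
  A -> T0 T1
  T0 -> a
  T1 -> b

CYK table (by increasing span) — only the sub-triangle for w[0..1]:
  [0..0]={T0}  "a"  orig:{}
  [1..1]={T0}  "a"  orig:{}
  [0..1]={S}  "aa"

Original NTs in T[0,1] deriving "aa": ["S"]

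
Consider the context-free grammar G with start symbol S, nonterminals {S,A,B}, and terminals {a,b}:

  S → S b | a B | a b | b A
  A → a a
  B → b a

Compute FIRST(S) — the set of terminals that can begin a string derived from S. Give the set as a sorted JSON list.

FIRST sets, iterate to fixpoint:
pass 1:
  A via A→a a: +{a}
  B via B→b a: +{b}
  S via S→a B: +{a}
  S via S→b A: +{b}
  S: {a,b}  A: {a}  B: {b}
pass 2: (no change)
  S: {a,b}  A: {a}  B: {b}

FIRST(S) = ["a", "b"]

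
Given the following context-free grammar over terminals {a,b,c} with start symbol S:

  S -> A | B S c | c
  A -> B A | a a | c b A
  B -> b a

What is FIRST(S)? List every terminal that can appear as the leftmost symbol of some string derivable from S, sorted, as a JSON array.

FIRST sets, iterate to fixpoint:
pass 1:
  A via A→a a: +{a}
  A via A→c b A: +{c}
  B via B→b a: +{b}
  S via S→A: +{a,c}
  S via S→B S c: +{b}
  FIRST(S)={a,b,c}  FIRST(A)={a,c}  FIRST(B)={b}
pass 2:
  A via A→B A: +{b}
  FIRST(S)={a,b,c}  FIRST(A)={a,b,c}  FIRST(B)={b}
pass 3: — fixpoint
  FIRST(S)={a,b,c}  FIRST(A)={a,b,c}  FIRST(B)={b}

FIRST(S) = ["a", "b", "c"]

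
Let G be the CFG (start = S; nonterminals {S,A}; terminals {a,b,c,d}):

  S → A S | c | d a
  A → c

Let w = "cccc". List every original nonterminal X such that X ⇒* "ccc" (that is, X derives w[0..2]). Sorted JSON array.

Convert to CNF:
  S -> A S | T0 T1 | c
  A -> c
  T0 -> d
  T1 -> a

Fill CYK table bottom-up — only the sub-triangle for w[0..2]:
  cell(0,0) c: {A,S}
  cell(1,1) c: {A,S}
  cell(2,2) c: {A,S}
  cell(0,1) cc: {S}
  cell(1,2) cc: {S}
  cell(0,2) ccc: {S}

Original NTs in T[0,2] deriving "ccc": ["S"]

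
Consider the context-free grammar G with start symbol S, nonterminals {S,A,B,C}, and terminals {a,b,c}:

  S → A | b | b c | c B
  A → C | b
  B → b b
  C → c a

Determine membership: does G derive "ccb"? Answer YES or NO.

Convert to CNF:
  S -> T0 B | T0 T1 | T2 T0 | b
  A -> T0 T1 | b
  B -> T2 T2
  C -> T0 T1
  T0 -> c
  T1 -> a
  T2 -> b

CYK fill:
  cell(0,0) c: {T0}  orig:{}
  cell(1,1) c: {T0}  orig:{}
  cell(2,2) b: {A,S,T2}  orig:{A,S}
  cell(0,1) cc: ∅
  cell(1,2) cb: ∅
  cell(0,2) ccb: ∅

S ∉ T[0,2] ⇒ NO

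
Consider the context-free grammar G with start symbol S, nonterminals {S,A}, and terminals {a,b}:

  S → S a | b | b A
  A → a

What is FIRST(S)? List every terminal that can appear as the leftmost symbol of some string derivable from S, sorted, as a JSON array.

Compute FIRST by fixpoint:
[1]
  A via A→a: +{a}
  S via S→b: +{b}
  FIRST(S)={b}  FIRST(A)={a}
[2] done
  FIRST(S)={b}  FIRST(A)={a}

FIRST(S) = ["b"]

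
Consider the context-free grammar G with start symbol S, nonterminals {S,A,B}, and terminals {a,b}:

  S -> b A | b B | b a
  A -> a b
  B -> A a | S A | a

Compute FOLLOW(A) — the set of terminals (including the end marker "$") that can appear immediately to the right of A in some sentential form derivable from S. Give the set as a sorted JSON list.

FIRST iteration:
pass 1:
  A via A→a b: +{a}
  B via B→A a: +{a}
  S via S→b A: +{b}
  FIRST[S]={b}  FIRST[A]={a}  FIRST[B]={a}
pass 2:
  B via B→S A: +{b}
  FIRST[S]={b}  FIRST[A]={a}  FIRST[B]={a,b}
pass 3: (no change)
  FIRST[S]={b}  FIRST[A]={a}  FIRST[B]={a,b}

Compute FOLLOW by fixpoint:
seed FOLLOW(S) with $
pass 1:
  B→A a: FOLLOW(A) ⊇ FIRST(a) = {a}; new: +{a}
  B→S A: FOLLOW(S) ⊇ FIRST(A) = {a}; new: +{a}
  S→b A: FOLLOW(A) ⊇ FOLLOW(S) ⊇ {$,a}; new: +{$}
  S→b B: FOLLOW(B) ⊇ FOLLOW(S) ⊇ {$,a}; new: +{$,a}
  S: {$,a}  A: {$,a}  B: {$,a}
pass 2: (no change)
  S: {$,a}  A: {$,a}  B: {$,a}

FOLLOW(A) = ["$", "a"]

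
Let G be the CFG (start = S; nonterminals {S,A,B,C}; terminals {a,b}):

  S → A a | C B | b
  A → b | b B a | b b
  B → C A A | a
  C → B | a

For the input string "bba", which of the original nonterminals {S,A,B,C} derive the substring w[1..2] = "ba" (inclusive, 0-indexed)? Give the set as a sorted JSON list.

Convert to CNF:
  S -> A T1 | C B | b
  A -> T0 T0 | T0 X2 | b
  B -> C X3 | a
  C -> C X4 | a
  T0 -> b
  T1 -> a
  X2 -> B T1
  X3 -> A A
  X4 -> A A

Fill CYK table bottom-up, restricted to cells inside w[1..2]:
  [1..1]={A,S,T0}  "b"  orig:{A,S}
  [2..2]={B,C,T1}  "a"  orig:{B,C}
  [1..2]={S}  "ba"

Original NTs in T[1,2] deriving "ba": ["S"]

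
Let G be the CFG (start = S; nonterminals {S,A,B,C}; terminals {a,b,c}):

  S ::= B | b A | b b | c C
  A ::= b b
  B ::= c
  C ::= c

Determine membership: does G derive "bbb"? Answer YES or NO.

Convert to CNF:
  S -> T0 A | T0 T0 | T1 C | c
  A -> T0 T0
  B -> c
  C -> c
  T0 -> b
  T1 -> c

CYK table (by increasing span):
  cell(0,0) b: {T0}  orig:{}
  cell(1,1) b: {T0}  orig:{}
  cell(2,2) b: {T0}  orig:{}
  cell(0,1) bb: {A,S}
  cell(1,2) bb: {A,S}
  cell(0,2) bbb: {S}

S ∈ T[0,2] ⇒ YES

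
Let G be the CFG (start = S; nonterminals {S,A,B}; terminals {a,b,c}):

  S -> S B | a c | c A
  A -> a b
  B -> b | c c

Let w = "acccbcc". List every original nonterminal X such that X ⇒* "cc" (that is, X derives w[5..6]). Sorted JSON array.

CNF form of G:
  S -> S B | T0 T2 | T2 A
  A -> T0 T1
  B -> T2 T2 | b
  T0 -> a
  T1 -> b
  T2 -> c

CYK fill, restricted to cells inside w[5..6]:
  cell(5,5) c: {T2}  orig:{}
  cell(6,6) c: {T2}  orig:{}
  cell(5,6) cc: {B}

Original NTs in T[5,6] deriving "cc": ["B"]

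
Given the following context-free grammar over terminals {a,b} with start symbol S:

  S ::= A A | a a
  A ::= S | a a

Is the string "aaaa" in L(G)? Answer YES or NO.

CNF form of G:
  S -> A A | T0 T0
  A -> A A | T0 T0
  T0 -> a

Fill CYK table bottom-up:
  T[0,0] 'a' = {T0}  orig:{}
  T[1,1] 'a' = {T0}  orig:{}
  T[2,2] 'a' = {T0}  orig:{}
  T[3,3] 'a' = {T0}  orig:{}
  T[0,1] 'aa' = {A,S}
  T[1,2] 'aa' = {A,S}
  T[2,3] 'aa' = {A,S}
  T[0,2] 'aaa' = ∅
  T[1,3] 'aaa' = ∅
  T[0,3] 'aaaa' = {A,S}

S ∈ T[0,3] ⇒ YES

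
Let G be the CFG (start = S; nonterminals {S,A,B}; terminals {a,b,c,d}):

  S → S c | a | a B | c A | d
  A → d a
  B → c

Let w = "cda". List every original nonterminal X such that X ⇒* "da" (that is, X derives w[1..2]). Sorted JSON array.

Convert to CNF:
  S -> S T2 | T1 B | T2 A | a | d
  A -> T0 T1
  B -> c
  T0 -> d
  T1 -> a
  T2 -> c

CYK table (by increasing span) — only the sub-triangle for w[1..2]:
  T[1,1] 'd' = {S,T0}  orig:{S}
  T[2,2] 'a' = {S,T1}  orig:{S}
  T[1,2] 'da' = {A}

Original NTs in T[1,2] deriving "da": ["A"]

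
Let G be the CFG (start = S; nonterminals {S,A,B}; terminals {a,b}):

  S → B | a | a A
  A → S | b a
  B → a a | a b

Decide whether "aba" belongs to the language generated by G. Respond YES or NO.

CNF form of G:
  S -> T0 A | T0 T0 | T0 T1 | a
  A -> T0 A | T0 T0 | T0 T1 | T1 T0 | a
  B -> T0 T0 | T0 T1
  T0 -> a
  T1 -> b

CYK fill:
  cell(0,0) a: {A,S,T0}  orig:{A,S}
  cell(1,1) b: {T1}  orig:{}
  cell(2,2) a: {A,S,T0}  orig:{A,S}
  cell(0,1) ab: {A,B,S}
  cell(1,2) ba: {A}
  cell(0,2) aba: {A,S}

S ∈ T[0,2] ⇒ YES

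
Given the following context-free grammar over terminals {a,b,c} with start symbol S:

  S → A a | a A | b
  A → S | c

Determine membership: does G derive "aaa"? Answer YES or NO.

CNF form of G:
  S -> A T0 | T0 A | b
  A -> A T0 | T0 A | b | c
  T0 -> a

CYK fill:
  cell(0,0) a: {T0}  orig:{}
  cell(1,1) a: {T0}  orig:{}
  cell(2,2) a: {T0}  orig:{}
  cell(0,1) aa: ∅
  cell(1,2) aa: ∅
  cell(0,2) aaa: ∅

S ∉ T[0,2] ⇒ NO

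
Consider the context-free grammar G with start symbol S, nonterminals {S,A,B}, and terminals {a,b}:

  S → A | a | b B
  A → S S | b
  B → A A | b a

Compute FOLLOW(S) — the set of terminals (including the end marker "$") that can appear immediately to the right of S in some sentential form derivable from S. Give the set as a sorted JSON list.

FIRST iteration:
[1]
  A via A→b: +{b}
  B via B→A A: +{b}
  S via S→A: +{b}
  S via S→a: +{a}
  S: {a,b}  A: {b}  B: {b}
[2]
  A via A→S S: +{a}
  B via B→A A: +{a}
  S: {a,b}  A: {a,b}  B: {a,b}
[3] (no change)
  S: {a,b}  A: {a,b}  B: {a,b}

FOLLOW iteration:
seed FOLLOW(S) with $
[1]
  A→S S: FOLLOW(S) ⊇ FIRST(S) = {a,b}; new: +{a,b}
  B→A A: FOLLOW(A) ⊇ FIRST(A) = {a,b}; new: +{a,b}
  S→A: FOLLOW(A) ⊇ FOLLOW(S) ⊇ {$,a,b}; new: +{$}
  S→b B: FOLLOW(B) ⊇ FOLLOW(S) ⊇ {$,a,b}; new: +{$,a,b}
  FOLLOW(S)={$,a,b}  FOLLOW(A)={$,a,b}  FOLLOW(B)={$,a,b}
[2] (no change)
  FOLLOW(S)={$,a,b}  FOLLOW(A)={$,a,b}  FOLLOW(B)={$,a,b}

FOLLOW(S) = ["$", "a", "b"]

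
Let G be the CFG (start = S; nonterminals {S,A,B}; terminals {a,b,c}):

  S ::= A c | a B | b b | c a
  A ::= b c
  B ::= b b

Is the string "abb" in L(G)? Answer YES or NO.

Convert to CNF:
  S -> A T1 | T0 T0 | T1 T2 | T2 B
  A -> T0 T1
  B -> T0 T0
  T0 -> b
  T1 -> c
  T2 -> a

CYK fill:
  T[0,0] 'a' = {T2}  orig:{}
  T[1,1] 'b' = {T0}  orig:{}
  T[2,2] 'b' = {T0}  orig:{}
  T[0,1] 'ab' = ∅
  T[1,2] 'bb' = {B,S}
  T[0,2] 'abb' = {S}

S ∈ T[0,2] ⇒ YES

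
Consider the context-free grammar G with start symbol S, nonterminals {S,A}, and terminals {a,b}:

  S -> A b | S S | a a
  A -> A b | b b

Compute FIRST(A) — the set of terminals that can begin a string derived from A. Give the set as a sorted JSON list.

Compute FIRST by fixpoint:
iter 1:
  A via A→b b: +{b}
  S via S→A b: +{b}
  S via S→a a: +{a}
  FIRST(S)={a,b}  FIRST(A)={b}
iter 2: — fixpoint
  FIRST(S)={a,b}  FIRST(A)={b}

FIRST(A) = ["b"]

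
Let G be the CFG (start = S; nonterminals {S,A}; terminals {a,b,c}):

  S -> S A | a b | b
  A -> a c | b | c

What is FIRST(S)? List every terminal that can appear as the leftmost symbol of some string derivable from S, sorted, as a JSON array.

Compute FIRST by fixpoint:
iter 1:
  A via A→a c: +{a}
  A via A→b: +{b}
  A via A→c: +{c}
  S via S→a b: +{a}
  S via S→b: +{b}
  FIRST(S)={a,b}  FIRST(A)={a,b,c}
iter 2: done
  FIRST(S)={a,b}  FIRST(A)={a,b,c}

FIRST(S) = ["a", "b"]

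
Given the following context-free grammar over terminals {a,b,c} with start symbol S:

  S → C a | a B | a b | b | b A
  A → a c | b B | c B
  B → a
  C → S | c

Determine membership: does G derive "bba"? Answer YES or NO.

Convert to CNF:
  S -> C T0 | T0 B | T0 T2 | T2 A | b
  A -> T0 T1 | T1 B | T2 B
  B -> a
  C -> C T0 | T0 B | T0 T2 | T2 A | b | c
  T0 -> a
  T1 -> c
  T2 -> b

CYK table (by increasing span):
  [0..0]={C,S,T2}  "b"  orig:{C,S}
  [1..1]={C,S,T2}  "b"  orig:{C,S}
  [2..2]={B,T0}  "a"  orig:{B}
  [0..1]=∅  "bb"
  [1..2]={A,C,S}  "ba"
  [0..2]={C,S}  "bba"

S ∈ T[0,2] ⇒ YES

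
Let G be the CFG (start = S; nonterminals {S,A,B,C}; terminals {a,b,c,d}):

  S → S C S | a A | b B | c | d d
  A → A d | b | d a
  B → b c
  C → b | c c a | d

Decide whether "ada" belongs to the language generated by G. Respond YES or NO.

Convert to CNF:
  S -> S X5 | T0 T0 | T1 A | T2 B | c
  A -> A T0 | T0 T1 | b
  B -> T2 T3
  C -> T3 X4 | b | d
  T0 -> d
  T1 -> a
  T2 -> b
  T3 -> c
  X4 -> T3 T1
  X5 -> C S

CYK table (by increasing span):
  [0..0]={T1}  "a"  orig:{}
  [1..1]={C,T0}  "d"  orig:{C}
  [2..2]={T1}  "a"  orig:{}
  [0..1]=∅  "ad"
  [1..2]={A}  "da"
  [0..2]={S}  "ada"

S ∈ T[0,2] ⇒ YES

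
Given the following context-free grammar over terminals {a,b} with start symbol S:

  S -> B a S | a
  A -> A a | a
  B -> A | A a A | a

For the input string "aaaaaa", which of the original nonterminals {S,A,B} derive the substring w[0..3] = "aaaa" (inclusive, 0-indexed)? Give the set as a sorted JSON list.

Convert to CNF:
  S -> B X2 | a
  A -> A T0 | a
  B -> A T0 | A X1 | a
  T0 -> a
  X1 -> T0 A
  X2 -> T0 S

Fill CYK table bottom-up, restricted to cells inside w[0..3]:
  [0..0]={A,B,S,T0}  "a"  orig:{A,B,S}
  [1..1]={A,B,S,T0}  "a"  orig:{A,B,S}
  [2..2]={A,B,S,T0}  "a"  orig:{A,B,S}
  [3..3]={A,B,S,T0}  "a"  orig:{A,B,S}
  [0..1]={A,B,X1,X2}  "aa"  orig:{A,B}
  [1..2]={A,B,X1,X2}  "aa"  orig:{A,B}
  [2..3]={A,B,X1,X2}  "aa"  orig:{A,B}
  [0..2]={A,B,S,X1}  "aaa"  orig:{A,B,S}
  [1..3]={A,B,S,X1}  "aaa"  orig:{A,B,S}
  [0..3]={A,B,S,X1,X2}  "aaaa"  orig:{A,B,S}

Original NTs in T[0,3] deriving "aaaa": ["A", "B", "S"]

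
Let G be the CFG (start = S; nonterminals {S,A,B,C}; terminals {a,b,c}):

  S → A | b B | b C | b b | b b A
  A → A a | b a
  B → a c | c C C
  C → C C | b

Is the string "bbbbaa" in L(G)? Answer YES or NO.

Convert to CNF:
  S -> A T0 | T1 B | T1 C | T1 T0 | T1 T1 | T1 X4
  A -> A T0 | T1 T0
  B -> T0 T2 | T2 X3
  C -> C C | b
  T0 -> a
  T1 -> b
  T2 -> c
  X3 -> C C
  X4 -> T1 A

Fill CYK table bottom-up:
  [0..0]={C,T1}  "b"  orig:{C}
  [1..1]={C,T1}  "b"  orig:{C}
  [2..2]={C,T1}  "b"  orig:{C}
  [3..3]={C,T1}  "b"  orig:{C}
  [4..4]={T0}  "a"  orig:{}
  [5..5]={T0}  "a"  orig:{}
  [0..1]={C,S,X3}  "bb"  orig:{C,S}
  [1..2]={C,S,X3}  "bb"  orig:{C,S}
  [2..3]={C,S,X3}  "bb"  orig:{C,S}
  [3..4]={A,S}  "ba"
  [4..5]=∅  "aa"
  [0..2]={C,S,X3}  "bbb"  orig:{C,S}
  [1..3]={C,S,X3}  "bbb"  orig:{C,S}
  [2..4]={X4}  "bba"  orig:{}
  [3..5]={A,S}  "baa"
  [0..3]={C,S,X3}  "bbbb"  orig:{C,S}
  [1..4]={S}  "bbba"
  [2..5]={X4}  "bbaa"  orig:{}
  [0..4]=∅  "bbbba"
  [1..5]={S}  "bbbaa"
  [0..5]=∅  "bbbbaa"

S ∉ T[0,5] ⇒ NO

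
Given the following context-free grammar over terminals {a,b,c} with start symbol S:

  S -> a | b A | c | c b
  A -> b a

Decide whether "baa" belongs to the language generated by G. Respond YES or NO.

Convert to CNF:
  S -> T0 A | T2 T0 | a | c
  A -> T0 T1
  T0 -> b
  T1 -> a
  T2 -> c

CYK table (by increasing span):
  T[0,0] 'b' = {T0}  orig:{}
  T[1,1] 'a' = {S,T1}  orig:{S}
  T[2,2] 'a' = {S,T1}  orig:{S}
  T[0,1] 'ba' = {A}
  T[1,2] 'aa' = ∅
  T[0,2] 'baa' = ∅

S ∉ T[0,2] ⇒ NO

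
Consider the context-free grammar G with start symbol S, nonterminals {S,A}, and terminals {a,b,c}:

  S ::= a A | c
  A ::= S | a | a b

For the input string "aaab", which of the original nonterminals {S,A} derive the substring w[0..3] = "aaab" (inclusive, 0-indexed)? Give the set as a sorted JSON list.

Convert to CNF:
  S -> T0 A | c
  A -> T0 A | T0 T1 | a | c
  T0 -> a
  T1 -> b

CYK table (by increasing span) — only the sub-triangle for w[0..3]:
  [0..0]={A,T0}  "a"  orig:{A}
  [1..1]={A,T0}  "a"  orig:{A}
  [2..2]={A,T0}  "a"  orig:{A}
  [3..3]={T1}  "b"  orig:{}
  [0..1]={A,S}  "aa"
  [1..2]={A,S}  "aa"
  [2..3]={A}  "ab"
  [0..2]={A,S}  "aaa"
  [1..3]={A,S}  "aab"
  [0..3]={A,S}  "aaab"

Original NTs in T[0,3] deriving "aaab": ["A", "S"]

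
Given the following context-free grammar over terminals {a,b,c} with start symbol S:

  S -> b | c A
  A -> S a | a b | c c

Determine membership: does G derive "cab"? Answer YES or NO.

Convert to CNF:
  S -> T2 A | b
  A -> S T0 | T0 T1 | T2 T2
  T0 -> a
  T1 -> b
  T2 -> c

CYK fill:
  T[0,0] 'c' = {T2}  orig:{}
  T[1,1] 'a' = {T0}  orig:{}
  T[2,2] 'b' = {S,T1}  orig:{S}
  T[0,1] 'ca' = ∅
  T[1,2] 'ab' = {A}
  T[0,2] 'cab' = {S}

S ∈ T[0,2] ⇒ YES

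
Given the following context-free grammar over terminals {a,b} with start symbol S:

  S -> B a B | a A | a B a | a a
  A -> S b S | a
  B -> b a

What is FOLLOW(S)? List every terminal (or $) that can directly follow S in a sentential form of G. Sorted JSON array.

FIRST iteration:
iter 1:
  A via A→a: +{a}
  B via B→b a: +{b}
  S via S→B a B: +{b}
  S via S→a A: +{a}
  S: {a,b}  A: {a}  B: {b}
iter 2:
  A via A→S b S: +{b}
  S: {a,b}  A: {a,b}  B: {b}
iter 3: — fixpoint
  S: {a,b}  A: {a,b}  B: {b}

FOLLOW sets:
initialize: $ ∈ FOLLOW(S)
round 1:
  A→S b S: FOLLOW(S) ⊇ FIRST(b) = {b}; new: +{b}
  S→B a B: FOLLOW(B) ⊇ FIRST(a) = {a}; new: +{a}
  S→B a B: FOLLOW(B) ⊇ FOLLOW(S) ⊇ {$,b}; new: +{$,b}
  S→a A: FOLLOW(A) ⊇ FOLLOW(S) ⊇ {$,b}; new: +{$,b}
  FOLLOW[S]={$,b}  FOLLOW[A]={$,b}  FOLLOW[B]={$,a,b}
round 2: — fixpoint
  FOLLOW[S]={$,b}  FOLLOW[A]={$,b}  FOLLOW[B]={$,a,b}

FOLLOW(S) = ["$", "b"]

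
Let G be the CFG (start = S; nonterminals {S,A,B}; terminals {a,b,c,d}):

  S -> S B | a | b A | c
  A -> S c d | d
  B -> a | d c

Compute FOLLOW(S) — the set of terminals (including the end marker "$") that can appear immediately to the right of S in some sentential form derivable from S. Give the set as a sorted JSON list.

Compute FIRST by fixpoint:
pass 1:
  A via A→d: +{d}
  B via B→a: +{a}
  B via B→d c: +{d}
  S via S→a: +{a}
  S via S→b A: +{b}
  S via S→c: +{c}
  S: {a,b,c}  A: {d}  B: {a,d}
pass 2:
  A via A→S c d: +{a,b,c}
  S: {a,b,c}  A: {a,b,c,d}  B: {a,d}
pass 3: (no change)
  S: {a,b,c}  A: {a,b,c,d}  B: {a,d}

FOLLOW iteration:
initialize: $ ∈ FOLLOW(S)
iter 1:
  A→S c d: FOLLOW(S) ⊇ FIRST(c) = {c}; new: +{c}
  S→S B: FOLLOW(S) ⊇ FIRST(B) = {a,d}; new: +{a,d}
  S→S B: FOLLOW(B) ⊇ FOLLOW(S) ⊇ {$,a,c,d}; new: +{$,a,c,d}
  S→b A: FOLLOW(A) ⊇ FOLLOW(S) ⊇ {$,a,c,d}; new: +{$,a,c,d}
  S: {$,a,c,d}  A: {$,a,c,d}  B: {$,a,c,d}
iter 2: (no change)
  S: {$,a,c,d}  A: {$,a,c,d}  B: {$,a,c,d}

FOLLOW(S) = ["$", "a", "c", "d"]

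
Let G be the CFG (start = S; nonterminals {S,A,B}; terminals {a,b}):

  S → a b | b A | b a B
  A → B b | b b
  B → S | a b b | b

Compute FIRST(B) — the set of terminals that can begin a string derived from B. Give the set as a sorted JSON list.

FIRST iteration:
[1]
  A via A→b b: +{b}
  B via B→a b b: +{a}
  B via B→b: +{b}
  S via S→a b: +{a}
  S via S→b A: +{b}
  S: {a,b}  A: {b}  B: {a,b}
[2]
  A via A→B b: +{a}
  S: {a,b}  A: {a,b}  B: {a,b}
[3] done
  S: {a,b}  A: {a,b}  B: {a,b}

FIRST(B) = ["a", "b"]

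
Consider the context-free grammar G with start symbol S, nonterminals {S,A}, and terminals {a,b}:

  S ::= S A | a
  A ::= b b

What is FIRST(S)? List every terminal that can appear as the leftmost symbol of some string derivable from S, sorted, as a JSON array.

Compute FIRST by fixpoint:
iter 1:
  A via A→b b: +{b}
  S via S→a: +{a}
  FIRST[S]={a}  FIRST[A]={b}
iter 2: (stable)
  FIRST[S]={a}  FIRST[A]={b}

FIRST(S) = ["a"]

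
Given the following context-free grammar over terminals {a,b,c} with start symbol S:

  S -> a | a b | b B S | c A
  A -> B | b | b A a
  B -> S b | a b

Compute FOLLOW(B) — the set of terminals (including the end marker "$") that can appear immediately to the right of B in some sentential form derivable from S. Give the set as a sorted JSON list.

FIRST iteration:
[1]
  A via A→b: +{b}
  B via B→a b: +{a}
  S via S→a: +{a}
  S via S→b B S: +{b}
  S via S→c A: +{c}
  FIRST(S)={a,b,c}  FIRST(A)={b}  FIRST(B)={a}
[2]
  A via A→B: +{a}
  B via B→S b: +{b,c}
  FIRST(S)={a,b,c}  FIRST(A)={a,b}  FIRST(B)={a,b,c}
[3]
  A via A→B: +{c}
  FIRST(S)={a,b,c}  FIRST(A)={a,b,c}  FIRST(B)={a,b,c}
[4] — fixpoint
  FIRST(S)={a,b,c}  FIRST(A)={a,b,c}  FIRST(B)={a,b,c}

FOLLOW iteration:
initialize: $ ∈ FOLLOW(S)
iter 1:
  A→b A a: FOLLOW(A) ⊇ FIRST(a) = {a}; new: +{a}
  B→S b: FOLLOW(S) ⊇ FIRST(b) = {b}; new: +{b}
  S→b B S: FOLLOW(B) ⊇ FIRST(S) = {a,b,c}; new: +{a,b,c}
  S→c A: FOLLOW(A) ⊇ FOLLOW(S) ⊇ {$,b}; new: +{$,b}
  S: {$,b}  A: {$,a,b}  B: {a,b,c}
iter 2:
  A→B: FOLLOW(B) ⊇ FOLLOW(A) ⊇ {$,a,b}; new: +{$}
  S: {$,b}  A: {$,a,b}  B: {$,a,b,c}
iter 3: (no change)
  S: {$,b}  A: {$,a,b}  B: {$,a,b,c}

FOLLOW(B) = ["$", "a", "b", "c"]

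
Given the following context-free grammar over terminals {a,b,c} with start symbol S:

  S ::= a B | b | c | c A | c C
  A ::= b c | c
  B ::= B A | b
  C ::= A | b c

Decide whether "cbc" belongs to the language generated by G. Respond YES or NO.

Convert to CNF:
  S -> T1 A | T1 C | T2 B | b | c
  A -> T0 T1 | c
  B -> B A | b
  C -> T0 T1 | c
  T0 -> b
  T1 -> c
  T2 -> a

CYK table (by increasing span):
  cell(0,0) c: {A,C,S,T1}  orig:{A,C,S}
  cell(1,1) b: {B,S,T0}  orig:{B,S}
  cell(2,2) c: {A,C,S,T1}  orig:{A,C,S}
  cell(0,1) cb: ∅
  cell(1,2) bc: {A,B,C}
  cell(0,2) cbc: {S}

S ∈ T[0,2] ⇒ YES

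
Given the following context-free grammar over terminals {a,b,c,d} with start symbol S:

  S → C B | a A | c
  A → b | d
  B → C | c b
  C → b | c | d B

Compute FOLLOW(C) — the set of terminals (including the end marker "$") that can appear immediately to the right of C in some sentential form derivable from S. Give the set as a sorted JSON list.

FIRST sets, iterate to fixpoint:
iter 1:
  A via A→b: +{b}
  A via A→d: +{d}
  B via B→c b: +{c}
  C via C→b: +{b}
  C via C→c: +{c}
  C via C→d B: +{d}
  S via S→C B: +{b,c,d}
  S via S→a A: +{a}
  FIRST[S]={a,b,c,d}  FIRST[A]={b,d}  FIRST[B]={c}  FIRST[C]={b,c,d}
iter 2:
  B via B→C: +{b,d}
  FIRST[S]={a,b,c,d}  FIRST[A]={b,d}  FIRST[B]={b,c,d}  FIRST[C]={b,c,d}
iter 3: (stable)
  FIRST[S]={a,b,c,d}  FIRST[A]={b,d}  FIRST[B]={b,c,d}  FIRST[C]={b,c,d}

Compute FOLLOW by fixpoint:
seed FOLLOW(S) with $
pass 1:
  S→C B: FOLLOW(C) ⊇ FIRST(B) = {b,c,d}; new: +{b,c,d}
  S→C B: FOLLOW(B) ⊇ FOLLOW(S) ⊇ {$}; new: +{$}
  S→a A: FOLLOW(A) ⊇ FOLLOW(S) ⊇ {$}; new: +{$}
  FOLLOW(S)={$}  FOLLOW(A)={$}  FOLLOW(B)={$}  FOLLOW(C)={b,c,d}
pass 2:
  B→C: FOLLOW(C) ⊇ FOLLOW(B) ⊇ {$}; new: +{$}
  C→d B: FOLLOW(B) ⊇ FOLLOW(C) ⊇ {$,b,c,d}; new: +{b,c,d}
  FOLLOW(S)={$}  FOLLOW(A)={$}  FOLLOW(B)={$,b,c,d}  FOLLOW(C)={$,b,c,d}
pass 3: (stable)
  FOLLOW(S)={$}  FOLLOW(A)={$}  FOLLOW(B)={$,b,c,d}  FOLLOW(C)={$,b,c,d}

FOLLOW(C) = ["$", "b", "c", "d"]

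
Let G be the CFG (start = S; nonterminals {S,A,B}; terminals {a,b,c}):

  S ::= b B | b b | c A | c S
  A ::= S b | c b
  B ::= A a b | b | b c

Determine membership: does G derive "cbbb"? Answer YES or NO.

Convert to CNF:
  S -> T0 B | T0 T0 | T1 A | T1 S
  A -> S T0 | T1 T0
  B -> A X3 | T0 T1 | b
  T0 -> b
  T1 -> c
  T2 -> a
  X3 -> T2 T0

CYK table (by increasing span):
  cell(0,0) c: {T1}  orig:{}
  cell(1,1) b: {B,T0}  orig:{B}
  cell(2,2) b: {B,T0}  orig:{B}
  cell(3,3) b: {B,T0}  orig:{B}
  cell(0,1) cb: {A}
  cell(1,2) bb: {S}
  cell(2,3) bb: {S}
  cell(0,2) cbb: {S}
  cell(1,3) bbb: {A}
  cell(0,3) cbbb: {A,S}

S ∈ T[0,3] ⇒ YES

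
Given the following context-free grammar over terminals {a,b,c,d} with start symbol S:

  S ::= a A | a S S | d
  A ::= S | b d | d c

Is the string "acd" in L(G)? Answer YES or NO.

Convert to CNF:
  S -> T0 A | T0 X5 | d
  A -> T0 A | T0 X4 | T1 T2 | T2 T3 | d
  T0 -> a
  T1 -> b
  T2 -> d
  T3 -> c
  X4 -> S S
  X5 -> S S

CYK fill:
  T[0,0] 'a' = {T0}  orig:{}
  T[1,1] 'c' = {T3}  orig:{}
  T[2,2] 'd' = {A,S,T2}  orig:{A,S}
  T[0,1] 'ac' = ∅
  T[1,2] 'cd' = ∅
  T[0,2] 'acd' = ∅

S ∉ T[0,2] ⇒ NO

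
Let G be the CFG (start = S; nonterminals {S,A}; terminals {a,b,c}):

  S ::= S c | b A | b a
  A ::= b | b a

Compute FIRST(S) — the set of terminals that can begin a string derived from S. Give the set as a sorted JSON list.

FIRST iteration:
pass 1:
  A via A→b: +{b}
  S via S→b A: +{b}
  S: {b}  A: {b}
pass 2: — fixpoint
  S: {b}  A: {b}

FIRST(S) = ["b"]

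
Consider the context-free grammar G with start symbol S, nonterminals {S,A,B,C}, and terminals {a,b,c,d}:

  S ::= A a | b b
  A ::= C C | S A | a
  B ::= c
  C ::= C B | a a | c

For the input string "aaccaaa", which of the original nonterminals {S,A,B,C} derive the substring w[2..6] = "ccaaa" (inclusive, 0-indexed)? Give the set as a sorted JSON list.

CNF form of G:
  S -> A T0 | T1 T1
  A -> C C | S A | a
  B -> c
  C -> C B | T0 T0 | c
  T0 -> a
  T1 -> b

CYK table (by increasing span), restricted to cells inside w[2..6]:
  cell(2,2) c: {B,C}
  cell(3,3) c: {B,C}
  cell(4,4) a: {A,T0}  orig:{A}
  cell(5,5) a: {A,T0}  orig:{A}
  cell(6,6) a: {A,T0}  orig:{A}
  cell(2,3) cc: {A,C}
  cell(3,4) ca: ∅
  cell(4,5) aa: {C,S}
  cell(5,6) aa: {C,S}
  cell(2,4) cca: {S}
  cell(3,5) caa: {A}
  cell(4,6) aaa: {A}
  cell(2,5) ccaa: {A}
  cell(3,6) caaa: {S}
  cell(2,6) ccaaa: {S}

Original NTs in T[2,6] deriving "ccaaa": ["S"]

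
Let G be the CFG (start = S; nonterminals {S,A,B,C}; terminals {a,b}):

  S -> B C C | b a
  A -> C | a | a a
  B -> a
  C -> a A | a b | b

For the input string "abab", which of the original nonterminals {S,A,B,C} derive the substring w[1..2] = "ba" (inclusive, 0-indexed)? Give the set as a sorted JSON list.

Convert to CNF:
  S -> B X2 | T1 T0
  A -> T0 A | T0 T0 | T0 T1 | a | b
  B -> a
  C -> T0 A | T0 T1 | b
  T0 -> a
  T1 -> b
  X2 -> C C

CYK table (by increasing span), restricted to cells inside w[1..2]:
  [1..1]={A,C,T1}  "b"  orig:{A,C}
  [2..2]={A,B,T0}  "a"  orig:{A,B}
  [1..2]={S}  "ba"

Original NTs in T[1,2] deriving "ba": ["S"]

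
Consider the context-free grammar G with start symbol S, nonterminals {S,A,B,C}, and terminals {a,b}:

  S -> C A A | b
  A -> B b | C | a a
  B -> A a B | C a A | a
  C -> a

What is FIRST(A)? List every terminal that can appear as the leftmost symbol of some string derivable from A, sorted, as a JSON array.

FIRST iteration:
round 1:
  A via A→a a: +{a}
  B via B→A a B: +{a}
  C via C→a: +{a}
  S via S→C A A: +{a}
  S via S→b: +{b}
  FIRST(S)={a,b}  FIRST(A)={a}  FIRST(B)={a}  FIRST(C)={a}
round 2: (no change)
  FIRST(S)={a,b}  FIRST(A)={a}  FIRST(B)={a}  FIRST(C)={a}

FIRST(A) = ["a"]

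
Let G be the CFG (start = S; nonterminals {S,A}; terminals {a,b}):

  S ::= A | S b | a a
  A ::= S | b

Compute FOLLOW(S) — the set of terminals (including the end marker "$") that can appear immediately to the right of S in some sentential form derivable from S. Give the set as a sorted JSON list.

Compute FIRST by fixpoint:
iter 1:
  A via A→b: +{b}
  S via S→A: +{b}
  S via S→a a: +{a}
  S: {a,b}  A: {b}
iter 2:
  A via A→S: +{a}
  S: {a,b}  A: {a,b}
iter 3: (no change)
  S: {a,b}  A: {a,b}

Compute FOLLOW by fixpoint:
seed FOLLOW(S) with $
[1]
  S→A: FOLLOW(A) ⊇ FOLLOW(S) ⊇ {$}; new: +{$}
  S→S b: FOLLOW(S) ⊇ FIRST(b) = {b}; new: +{b}
  S: {$,b}  A: {$}
[2]
  S→A: FOLLOW(A) ⊇ FOLLOW(S) ⊇ {$,b}; new: +{b}
  S: {$,b}  A: {$,b}
[3] done
  S: {$,b}  A: {$,b}

FOLLOW(S) = ["$", "b"]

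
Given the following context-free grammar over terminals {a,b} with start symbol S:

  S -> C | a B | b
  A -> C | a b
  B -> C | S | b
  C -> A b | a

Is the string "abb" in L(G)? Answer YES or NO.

Convert to CNF:
  S -> A T0 | T1 B | a | b
  A -> A T0 | T1 T0 | a
  B -> A T0 | T1 B | a | b
  C -> A T0 | a
  T0 -> b
  T1 -> a

Fill CYK table bottom-up:
  cell(0,0) a: {A,B,C,S,T1}  orig:{A,B,C,S}
  cell(1,1) b: {B,S,T0}  orig:{B,S}
  cell(2,2) b: {B,S,T0}  orig:{B,S}
  cell(0,1) ab: {A,B,C,S}
  cell(1,2) bb: ∅
  cell(0,2) abb: {A,B,C,S}

S ∈ T[0,2] ⇒ YES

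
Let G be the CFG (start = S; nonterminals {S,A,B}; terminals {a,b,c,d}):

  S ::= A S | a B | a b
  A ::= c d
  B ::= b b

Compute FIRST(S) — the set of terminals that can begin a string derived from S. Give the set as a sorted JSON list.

FIRST sets, iterate to fixpoint:
pass 1:
  A via A→c d: +{c}
  B via B→b b: +{b}
  S via S→A S: +{c}
  S via S→a B: +{a}
  FIRST[S]={a,c}  FIRST[A]={c}  FIRST[B]={b}
pass 2: — fixpoint
  FIRST[S]={a,c}  FIRST[A]={c}  FIRST[B]={b}

FIRST(S) = ["a", "c"]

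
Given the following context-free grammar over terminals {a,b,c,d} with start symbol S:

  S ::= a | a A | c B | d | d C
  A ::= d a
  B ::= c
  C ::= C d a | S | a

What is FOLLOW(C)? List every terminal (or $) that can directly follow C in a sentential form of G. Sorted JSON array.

Compute FIRST by fixpoint:
iter 1:
  A via A→d a: +{d}
  B via B→c: +{c}
  C via C→a: +{a}
  S via S→a: +{a}
  S via S→c B: +{c}
  S via S→d: +{d}
  S: {a,c,d}  A: {d}  B: {c}  C: {a}
iter 2:
  C via C→S: +{c,d}
  S: {a,c,d}  A: {d}  B: {c}  C: {a,c,d}
iter 3: (no change)
  S: {a,c,d}  A: {d}  B: {c}  C: {a,c,d}

FOLLOW iteration:
seed FOLLOW(S) with $
round 1:
  C→C d a: FOLLOW(C) ⊇ FIRST(d) = {d}; new: +{d}
  C→S: FOLLOW(S) ⊇ FOLLOW(C) ⊇ {d}; new: +{d}
  S→a A: FOLLOW(A) ⊇ FOLLOW(S) ⊇ {$,d}; new: +{$,d}
  S→c B: FOLLOW(B) ⊇ FOLLOW(S) ⊇ {$,d}; new: +{$,d}
  S→d C: FOLLOW(C) ⊇ FOLLOW(S) ⊇ {$,d}; new: +{$}
  S: {$,d}  A: {$,d}  B: {$,d}  C: {$,d}
round 2: (stable)
  S: {$,d}  A: {$,d}  B: {$,d}  C: {$,d}

FOLLOW(C) = ["$", "d"]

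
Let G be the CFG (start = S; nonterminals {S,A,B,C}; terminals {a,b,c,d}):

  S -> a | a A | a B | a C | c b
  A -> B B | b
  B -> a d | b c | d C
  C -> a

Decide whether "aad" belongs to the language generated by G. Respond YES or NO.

CNF form of G:
  S -> T0 A | T0 B | T0 C | T3 T2 | a
  A -> B B | b
  B -> T0 T1 | T1 C | T2 T3
  C -> a
  T0 -> a
  T1 -> d
  T2 -> b
  T3 -> c

CYK fill:
  cell(0,0) a: {C,S,T0}  orig:{C,S}
  cell(1,1) a: {C,S,T0}  orig:{C,S}
  cell(2,2) d: {T1}  orig:{}
  cell(0,1) aa: {S}
  cell(1,2) ad: {B}
  cell(0,2) aad: {S}

S ∈ T[0,2] ⇒ YES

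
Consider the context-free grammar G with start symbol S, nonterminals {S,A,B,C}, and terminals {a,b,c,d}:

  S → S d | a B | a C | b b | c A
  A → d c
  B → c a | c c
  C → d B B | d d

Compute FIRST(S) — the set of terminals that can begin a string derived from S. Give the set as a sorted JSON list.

FIRST iteration:
pass 1:
  A via A→d c: +{d}
  B via B→c a: +{c}
  C via C→d B B: +{d}
  S via S→a B: +{a}
  S via S→b b: +{b}
  S via S→c A: +{c}
  FIRST(S)={a,b,c}  FIRST(A)={d}  FIRST(B)={c}  FIRST(C)={d}
pass 2: done
  FIRST(S)={a,b,c}  FIRST(A)={d}  FIRST(B)={c}  FIRST(C)={d}

FIRST(S) = ["a", "b", "c"]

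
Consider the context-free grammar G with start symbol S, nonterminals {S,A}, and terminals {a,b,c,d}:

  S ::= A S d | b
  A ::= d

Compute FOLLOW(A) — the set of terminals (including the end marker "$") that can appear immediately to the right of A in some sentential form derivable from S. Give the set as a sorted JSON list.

FIRST sets, iterate to fixpoint:
pass 1:
  A via A→d: +{d}
  S via S→A S d: +{d}
  S via S→b: +{b}
  FIRST[S]={b,d}  FIRST[A]={d}
pass 2: (no change)
  FIRST[S]={b,d}  FIRST[A]={d}

Compute FOLLOW by fixpoint:
FOLLOW(S) := {$}
[1]
  S→A S d: FOLLOW(A) ⊇ FIRST(S) = {b,d}; new: +{b,d}
  S→A S d: FOLLOW(S) ⊇ FIRST(d) = {d}; new: +{d}
  S: {$,d}  A: {b,d}
[2] done
  S: {$,d}  A: {b,d}

FOLLOW(A) = ["b", "d"]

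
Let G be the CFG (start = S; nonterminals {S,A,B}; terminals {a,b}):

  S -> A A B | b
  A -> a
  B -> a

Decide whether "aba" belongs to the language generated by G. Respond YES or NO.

Convert to CNF:
  S -> A X0 | b
  A -> a
  B -> a
  X0 -> A B

CYK table (by increasing span):
  [0..0]={A,B}  "a"
  [1..1]={S}  "b"
  [2..2]={A,B}  "a"
  [0..1]=∅  "ab"
  [1..2]=∅  "ba"
  [0..2]=∅  "aba"

S ∉ T[0,2] ⇒ NO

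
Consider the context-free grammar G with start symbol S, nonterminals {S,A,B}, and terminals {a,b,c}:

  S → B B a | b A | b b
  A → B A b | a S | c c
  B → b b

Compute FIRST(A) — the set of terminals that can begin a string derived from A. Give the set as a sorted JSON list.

FIRST sets, iterate to fixpoint:
[1]
  A via A→a S: +{a}
  A via A→c c: +{c}
  B via B→b b: +{b}
  S via S→B B a: +{b}
  S: {b}  A: {a,c}  B: {b}
[2]
  A via A→B A b: +{b}
  S: {b}  A: {a,b,c}  B: {b}
[3] (no change)
  S: {b}  A: {a,b,c}  B: {b}

FIRST(A) = ["a", "b", "c"]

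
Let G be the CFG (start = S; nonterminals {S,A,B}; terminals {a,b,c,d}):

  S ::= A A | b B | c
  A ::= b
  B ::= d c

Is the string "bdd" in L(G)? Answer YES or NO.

CNF form of G:
  S -> A A | T2 B | c
  A -> b
  B -> T0 T1
  T0 -> d
  T1 -> c
  T2 -> b

Fill CYK table bottom-up:
  [0..0]={A,T2}  "b"  orig:{A}
  [1..1]={T0}  "d"  orig:{}
  [2..2]={T0}  "d"  orig:{}
  [0..1]=∅  "bd"
  [1..2]=∅  "dd"
  [0..2]=∅  "bdd"

S ∉ T[0,2] ⇒ NO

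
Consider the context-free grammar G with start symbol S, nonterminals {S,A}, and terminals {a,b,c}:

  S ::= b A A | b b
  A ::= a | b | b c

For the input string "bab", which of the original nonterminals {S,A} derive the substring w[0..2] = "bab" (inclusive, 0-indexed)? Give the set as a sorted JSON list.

Convert to CNF:
  S -> T0 T0 | T0 X2
  A -> T0 T1 | a | b
  T0 -> b
  T1 -> c
  X2 -> A A

CYK fill, restricted to cells inside w[0..2]:
  [0..0]={A,T0}  "b"  orig:{A}
  [1..1]={A}  "a"
  [2..2]={A,T0}  "b"  orig:{A}
  [0..1]={X2}  "ba"  orig:{}
  [1..2]={X2}  "ab"  orig:{}
  [0..2]={S}  "bab"

Original NTs in T[0,2] deriving "bab": ["S"]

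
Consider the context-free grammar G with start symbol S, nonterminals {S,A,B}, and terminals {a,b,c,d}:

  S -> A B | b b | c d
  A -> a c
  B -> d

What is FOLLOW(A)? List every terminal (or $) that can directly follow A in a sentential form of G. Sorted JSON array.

FIRST iteration:
iter 1:
  A via A→a c: +{a}
  B via B→d: +{d}
  S via S→A B: +{a}
  S via S→b b: +{b}
  S via S→c d: +{c}
  S: {a,b,c}  A: {a}  B: {d}
iter 2: (no change)
  S: {a,b,c}  A: {a}  B: {d}

FOLLOW sets:
seed FOLLOW(S) with $
round 1:
  S→A B: FOLLOW(A) ⊇ FIRST(B) = {d}; new: +{d}
  S→A B: FOLLOW(B) ⊇ FOLLOW(S) ⊇ {$}; new: +{$}
  S: {$}  A: {d}  B: {$}
round 2: (no change)
  S: {$}  A: {d}  B: {$}

FOLLOW(A) = ["d"]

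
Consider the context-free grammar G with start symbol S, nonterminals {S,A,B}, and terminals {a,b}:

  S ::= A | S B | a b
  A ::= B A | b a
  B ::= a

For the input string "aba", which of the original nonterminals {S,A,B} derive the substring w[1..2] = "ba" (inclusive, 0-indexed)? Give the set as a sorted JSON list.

CNF form of G:
  S -> B A | S B | T0 T1 | T1 T0
  A -> B A | T0 T1
  B -> a
  T0 -> b
  T1 -> a

CYK fill, restricted to cells inside w[1..2]:
  T[1,1] 'b' = {T0}  orig:{}
  T[2,2] 'a' = {B,T1}  orig:{B}
  T[1,2] 'ba' = {A,S}

Original NTs in T[1,2] deriving "ba": ["A", "S"]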